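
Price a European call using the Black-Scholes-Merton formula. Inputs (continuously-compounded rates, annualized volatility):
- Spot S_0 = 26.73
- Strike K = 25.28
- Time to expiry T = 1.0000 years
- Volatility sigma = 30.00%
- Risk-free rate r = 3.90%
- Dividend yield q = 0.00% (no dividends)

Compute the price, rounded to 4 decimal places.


d1 = (ln(S/K) + (r - q + 0.5*sigma^2) * T) / (sigma * sqrt(T)) = 0.46590987
d2 = d1 - sigma * sqrt(T) = 0.16590987
exp(-rT) = 0.96175071; exp(-qT) = 1.00000000
C = S_0 * exp(-qT) * N(d1) - K * exp(-rT) * N(d2)
N(d1) = 0.67935999; N(d2) = 0.56588606
C = 26.7300 * 1.00000000 * 0.67935999 - 25.2800 * 0.96175071 * 0.56588606 = 4.4009

Answer: Price = 4.4009


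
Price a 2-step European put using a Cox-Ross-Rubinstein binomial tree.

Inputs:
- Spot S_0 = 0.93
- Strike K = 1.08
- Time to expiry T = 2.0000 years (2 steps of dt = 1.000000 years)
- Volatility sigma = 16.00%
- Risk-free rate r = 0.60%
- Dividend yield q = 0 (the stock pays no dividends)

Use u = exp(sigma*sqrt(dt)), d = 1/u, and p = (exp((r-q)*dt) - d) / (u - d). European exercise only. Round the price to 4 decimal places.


dt = T/N = 1.000000
u = exp(sigma*sqrt(dt)) = 1.173511; d = 1/u = 0.852144
p = (exp((r-q)*dt) - d) / (u - d) = 0.478811
Discount per step: exp(-r*dt) = 0.994018
Stock lattice S(k, i) with i counting down-moves:
  k=0: S(0,0) = 0.9300
  k=1: S(1,0) = 1.0914; S(1,1) = 0.7925
  k=2: S(2,0) = 1.2807; S(2,1) = 0.9300; S(2,2) = 0.6753
Terminal payoffs V(N, i) = max(K - S_T, 0):
  V(2,0) = 0.000000; V(2,1) = 0.150000; V(2,2) = 0.404681
Backward induction: V(k, i) = exp(-r*dt) * [p * V(k+1, i) + (1-p) * V(k+1, i+1)].
  V(1,0) = exp(-r*dt) * [p*0.000000 + (1-p)*0.150000] = 0.077711
  V(1,1) = exp(-r*dt) * [p*0.150000 + (1-p)*0.404681] = 0.281046
  V(0,0) = exp(-r*dt) * [p*0.077711 + (1-p)*0.281046] = 0.182588

Answer: Price = V(0,0) = 0.1826


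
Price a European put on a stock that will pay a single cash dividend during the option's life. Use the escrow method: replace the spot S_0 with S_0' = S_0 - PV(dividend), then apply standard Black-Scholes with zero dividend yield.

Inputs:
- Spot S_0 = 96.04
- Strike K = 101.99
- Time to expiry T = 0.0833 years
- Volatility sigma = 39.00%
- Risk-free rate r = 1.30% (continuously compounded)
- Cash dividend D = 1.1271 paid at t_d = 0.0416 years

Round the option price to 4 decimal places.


Answer: Price = 8.7444

Derivation:
PV(D) = D * exp(-r * t_d) = 1.1271 * 0.99945935 = 1.12649063
S_0' = S_0 - PV(D) = 96.0400 - 1.12649063 = 94.91350937
d1 = (ln(S_0'/K) + (r + sigma^2/2)*T) / (sigma*sqrt(T)) = -0.57294248
d2 = d1 - sigma*sqrt(T) = -0.68550327
exp(-rT) = 0.99891769
N(-d1) = 0.71665818; N(-d2) = 0.75348680
P = K * exp(-rT) * N(-d2) - S_0' * N(-d1) = 101.9900 * 0.99891769 * 0.75348680 - 94.91350937 * 0.71665818 = 8.7444


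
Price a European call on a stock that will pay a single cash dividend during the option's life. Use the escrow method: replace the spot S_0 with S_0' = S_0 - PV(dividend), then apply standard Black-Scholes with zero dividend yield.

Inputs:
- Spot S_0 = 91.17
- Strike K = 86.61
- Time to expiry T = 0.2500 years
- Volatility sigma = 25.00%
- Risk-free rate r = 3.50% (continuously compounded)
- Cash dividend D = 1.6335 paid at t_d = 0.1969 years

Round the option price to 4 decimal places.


Answer: Price = 6.4620

Derivation:
PV(D) = D * exp(-r * t_d) = 1.6335 * 0.99313219 = 1.62228144
S_0' = S_0 - PV(D) = 91.1700 - 1.62228144 = 89.54771856
d1 = (ln(S_0'/K) + (r + sigma^2/2)*T) / (sigma*sqrt(T)) = 0.39935095
d2 = d1 - sigma*sqrt(T) = 0.27435095
exp(-rT) = 0.99128817
N(d1) = 0.65518269; N(d2) = 0.60809253
C = S_0' * N(d1) - K * exp(-rT) * N(d2) = 89.54771856 * 0.65518269 - 86.6100 * 0.99128817 * 0.60809253 = 6.4620


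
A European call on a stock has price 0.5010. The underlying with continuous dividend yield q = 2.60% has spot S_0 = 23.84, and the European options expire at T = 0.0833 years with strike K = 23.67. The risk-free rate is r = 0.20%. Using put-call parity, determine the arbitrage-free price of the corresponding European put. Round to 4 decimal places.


Put-call parity: C - P = S_0 * exp(-qT) - K * exp(-rT).
S_0 * exp(-qT) = 23.8400 * 0.99783654 = 23.78842320
K * exp(-rT) = 23.6700 * 0.99983341 = 23.66605691
P = C - S*exp(-qT) + K*exp(-rT)
P = 0.5010 - 23.78842320 + 23.66605691 = 0.3786

Answer: Put price = 0.3786


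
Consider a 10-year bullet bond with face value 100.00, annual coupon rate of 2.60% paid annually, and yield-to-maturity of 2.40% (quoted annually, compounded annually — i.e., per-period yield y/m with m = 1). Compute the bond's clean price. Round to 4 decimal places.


Coupon per period c = face * coupon_rate / m = 2.600000
Periods per year m = 1; per-period yield y/m = 0.024000
Number of cashflows N = 10
Cashflows (t years, CF_t, discount factor 1/(1+y/m)^(m*t), PV):
  t = 1.0000: CF_t = 2.600000, DF = 0.976562, PV = 2.539062
  t = 2.0000: CF_t = 2.600000, DF = 0.953674, PV = 2.479553
  t = 3.0000: CF_t = 2.600000, DF = 0.931323, PV = 2.421439
  t = 4.0000: CF_t = 2.600000, DF = 0.909495, PV = 2.364686
  t = 5.0000: CF_t = 2.600000, DF = 0.888178, PV = 2.309264
  t = 6.0000: CF_t = 2.600000, DF = 0.867362, PV = 2.255141
  t = 7.0000: CF_t = 2.600000, DF = 0.847033, PV = 2.202286
  t = 8.0000: CF_t = 2.600000, DF = 0.827181, PV = 2.150670
  t = 9.0000: CF_t = 2.600000, DF = 0.807794, PV = 2.100263
  t = 10.0000: CF_t = 102.600000, DF = 0.788861, PV = 80.937129
Price P = sum_t PV_t = 101.759492

Answer: Price = 101.7595


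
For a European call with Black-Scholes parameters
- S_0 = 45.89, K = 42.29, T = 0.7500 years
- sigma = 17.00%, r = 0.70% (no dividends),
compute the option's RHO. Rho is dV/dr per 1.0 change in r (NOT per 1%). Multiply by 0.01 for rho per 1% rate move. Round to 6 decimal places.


Answer: Rho = 22.004211

Derivation:
d1 = 0.6641842722; d2 = 0.5169599535
phi(d1) = 0.3199761213; exp(-qT) = 1.0000000000; exp(-rT) = 0.9947637572
N(d2) = 0.6974079428
Rho = K*T*exp(-rT)*N(d2) = 42.2900 * 0.7500 * 0.9947637572 * 0.6974079428 = 22.004211


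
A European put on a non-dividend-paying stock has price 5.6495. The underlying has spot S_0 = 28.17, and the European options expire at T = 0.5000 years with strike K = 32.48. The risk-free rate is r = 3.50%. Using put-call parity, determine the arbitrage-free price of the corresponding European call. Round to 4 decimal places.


Put-call parity: C - P = S_0 * exp(-qT) - K * exp(-rT).
S_0 * exp(-qT) = 28.1700 * 1.00000000 = 28.17000000
K * exp(-rT) = 32.4800 * 0.98265224 = 31.91654461
C = P + S*exp(-qT) - K*exp(-rT)
C = 5.6495 + 28.17000000 - 31.91654461 = 1.9030

Answer: Call price = 1.9030


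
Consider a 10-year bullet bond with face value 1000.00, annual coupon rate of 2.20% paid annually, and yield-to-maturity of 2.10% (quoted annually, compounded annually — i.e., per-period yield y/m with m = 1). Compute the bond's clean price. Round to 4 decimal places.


Coupon per period c = face * coupon_rate / m = 22.000000
Periods per year m = 1; per-period yield y/m = 0.021000
Number of cashflows N = 10
Cashflows (t years, CF_t, discount factor 1/(1+y/m)^(m*t), PV):
  t = 1.0000: CF_t = 22.000000, DF = 0.979432, PV = 21.547502
  t = 2.0000: CF_t = 22.000000, DF = 0.959287, PV = 21.104312
  t = 3.0000: CF_t = 22.000000, DF = 0.939556, PV = 20.670237
  t = 4.0000: CF_t = 22.000000, DF = 0.920231, PV = 20.245090
  t = 5.0000: CF_t = 22.000000, DF = 0.901304, PV = 19.828688
  t = 6.0000: CF_t = 22.000000, DF = 0.882766, PV = 19.420850
  t = 7.0000: CF_t = 22.000000, DF = 0.864609, PV = 19.021400
  t = 8.0000: CF_t = 22.000000, DF = 0.846826, PV = 18.630167
  t = 9.0000: CF_t = 22.000000, DF = 0.829408, PV = 18.246980
  t = 10.0000: CF_t = 1022.000000, DF = 0.812349, PV = 830.220542
Price P = sum_t PV_t = 1008.935768

Answer: Price = 1008.9358


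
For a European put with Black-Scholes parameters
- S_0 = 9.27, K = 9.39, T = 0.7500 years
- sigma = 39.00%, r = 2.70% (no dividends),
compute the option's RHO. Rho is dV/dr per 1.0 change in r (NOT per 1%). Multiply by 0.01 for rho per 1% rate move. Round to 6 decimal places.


d1 = 0.1907493827; d2 = -0.1470005248
phi(d1) = 0.3917500788; exp(-qT) = 1.0000000000; exp(-rT) = 0.9799536543
N(-d2) = 0.5584341969
Rho = -K*T*exp(-rT)*N(-d2) = -9.3900 * 0.7500 * 0.9799536543 * 0.5584341969 = -3.853935

Answer: Rho = -3.853935


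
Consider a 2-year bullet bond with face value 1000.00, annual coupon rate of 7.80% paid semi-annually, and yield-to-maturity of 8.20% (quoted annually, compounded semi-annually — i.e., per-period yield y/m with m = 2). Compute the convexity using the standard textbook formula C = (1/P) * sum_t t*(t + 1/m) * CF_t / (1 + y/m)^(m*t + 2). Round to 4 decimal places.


Answer: Convexity = 4.2758

Derivation:
Coupon per period c = face * coupon_rate / m = 39.000000
Periods per year m = 2; per-period yield y/m = 0.041000
Number of cashflows N = 4
Cashflows (t years, CF_t, discount factor 1/(1+y/m)^(m*t), PV):
  t = 0.5000: CF_t = 39.000000, DF = 0.960615, PV = 37.463977
  t = 1.0000: CF_t = 39.000000, DF = 0.922781, PV = 35.988450
  t = 1.5000: CF_t = 39.000000, DF = 0.886437, PV = 34.571038
  t = 2.0000: CF_t = 1039.000000, DF = 0.851524, PV = 884.733821
Price P = sum_t PV_t = 992.757286
Convexity numerator sum_t t*(t + 1/m) * CF_t / (1+y/m)^(m*t + 2):
  t = 0.5000: term = 17.285519
  t = 1.0000: term = 49.814176
  t = 1.5000: term = 95.704468
  t = 2.0000: term = 4082.076834
Convexity = (1/P) * sum = 4244.880996 / 992.757286 = 4.275850


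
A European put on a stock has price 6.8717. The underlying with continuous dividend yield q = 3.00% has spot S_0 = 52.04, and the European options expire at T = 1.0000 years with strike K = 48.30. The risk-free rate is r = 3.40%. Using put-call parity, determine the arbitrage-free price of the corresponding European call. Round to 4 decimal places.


Answer: Call price = 10.6883

Derivation:
Put-call parity: C - P = S_0 * exp(-qT) - K * exp(-rT).
S_0 * exp(-qT) = 52.0400 * 0.97044553 = 50.50198557
K * exp(-rT) = 48.3000 * 0.96657150 = 46.68540367
C = P + S*exp(-qT) - K*exp(-rT)
C = 6.8717 + 50.50198557 - 46.68540367 = 10.6883


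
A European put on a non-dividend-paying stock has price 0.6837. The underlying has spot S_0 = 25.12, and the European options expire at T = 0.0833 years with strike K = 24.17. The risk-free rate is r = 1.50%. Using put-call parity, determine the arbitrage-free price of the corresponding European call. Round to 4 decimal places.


Put-call parity: C - P = S_0 * exp(-qT) - K * exp(-rT).
S_0 * exp(-qT) = 25.1200 * 1.00000000 = 25.12000000
K * exp(-rT) = 24.1700 * 0.99875128 = 24.13981844
C = P + S*exp(-qT) - K*exp(-rT)
C = 0.6837 + 25.12000000 - 24.13981844 = 1.6639

Answer: Call price = 1.6639


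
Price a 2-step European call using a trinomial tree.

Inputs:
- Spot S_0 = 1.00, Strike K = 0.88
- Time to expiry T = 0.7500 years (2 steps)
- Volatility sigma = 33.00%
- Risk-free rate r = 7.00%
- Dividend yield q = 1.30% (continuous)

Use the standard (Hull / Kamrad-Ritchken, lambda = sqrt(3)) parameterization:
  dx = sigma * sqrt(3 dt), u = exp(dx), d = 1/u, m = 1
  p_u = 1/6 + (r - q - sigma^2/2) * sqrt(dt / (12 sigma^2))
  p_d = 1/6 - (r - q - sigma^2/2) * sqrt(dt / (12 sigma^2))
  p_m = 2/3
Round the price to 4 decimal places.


dt = T/N = 0.375000; dx = sigma*sqrt(3*dt) = 0.350018
u = exp(dx) = 1.419093; d = 1/u = 0.704676
p_u = 0.168033, p_m = 0.666667, p_d = 0.165301
Discount per step: exp(-r*dt) = 0.974092
Stock lattice S(k, j) with j the centered position index:
  k=0: S(0,+0) = 1.0000
  k=1: S(1,-1) = 0.7047; S(1,+0) = 1.0000; S(1,+1) = 1.4191
  k=2: S(2,-2) = 0.4966; S(2,-1) = 0.7047; S(2,+0) = 1.0000; S(2,+1) = 1.4191; S(2,+2) = 2.0138
Terminal payoffs V(N, j) = max(S_T - K, 0):
  V(2,-2) = 0.000000; V(2,-1) = 0.000000; V(2,+0) = 0.120000; V(2,+1) = 0.539093; V(2,+2) = 1.133825
Backward induction: V(k, j) = exp(-r*dt) * [p_u * V(k+1, j+1) + p_m * V(k+1, j) + p_d * V(k+1, j-1)]
  V(1,-1) = exp(-r*dt) * [p_u*0.120000 + p_m*0.000000 + p_d*0.000000] = 0.019642
  V(1,+0) = exp(-r*dt) * [p_u*0.539093 + p_m*0.120000 + p_d*0.000000] = 0.166166
  V(1,+1) = exp(-r*dt) * [p_u*1.133825 + p_m*0.539093 + p_d*0.120000] = 0.554990
  V(0,+0) = exp(-r*dt) * [p_u*0.554990 + p_m*0.166166 + p_d*0.019642] = 0.201910

Answer: Price = V(0,0) = 0.2019


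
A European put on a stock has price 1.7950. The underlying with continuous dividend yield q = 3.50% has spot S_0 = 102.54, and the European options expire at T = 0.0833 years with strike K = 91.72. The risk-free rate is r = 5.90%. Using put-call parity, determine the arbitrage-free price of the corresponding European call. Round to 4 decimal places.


Put-call parity: C - P = S_0 * exp(-qT) - K * exp(-rT).
S_0 * exp(-qT) = 102.5400 * 0.99708875 = 102.24148001
K * exp(-rT) = 91.7200 * 0.99509736 = 91.27032962
C = P + S*exp(-qT) - K*exp(-rT)
C = 1.7950 + 102.24148001 - 91.27032962 = 12.7662

Answer: Call price = 12.7662


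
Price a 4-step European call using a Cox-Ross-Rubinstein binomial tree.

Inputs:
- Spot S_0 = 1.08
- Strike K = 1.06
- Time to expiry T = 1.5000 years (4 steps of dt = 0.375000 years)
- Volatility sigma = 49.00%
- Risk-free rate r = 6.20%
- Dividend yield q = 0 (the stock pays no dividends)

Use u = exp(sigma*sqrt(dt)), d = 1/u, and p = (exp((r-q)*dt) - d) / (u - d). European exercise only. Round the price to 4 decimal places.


dt = T/N = 0.375000
u = exp(sigma*sqrt(dt)) = 1.349943; d = 1/u = 0.740772
p = (exp((r-q)*dt) - d) / (u - d) = 0.464156
Discount per step: exp(-r*dt) = 0.977018
Stock lattice S(k, i) with i counting down-moves:
  k=0: S(0,0) = 1.0800
  k=1: S(1,0) = 1.4579; S(1,1) = 0.8000
  k=2: S(2,0) = 1.9681; S(2,1) = 1.0800; S(2,2) = 0.5926
  k=3: S(3,0) = 2.6569; S(3,1) = 1.4579; S(3,2) = 0.8000; S(3,3) = 0.4390
  k=4: S(4,0) = 3.5866; S(4,1) = 1.9681; S(4,2) = 1.0800; S(4,3) = 0.5926; S(4,4) = 0.3252
Terminal payoffs V(N, i) = max(S_T - K, 0):
  V(4,0) = 2.526623; V(4,1) = 0.908134; V(4,2) = 0.020000; V(4,3) = 0.000000; V(4,4) = 0.000000
Backward induction: V(k, i) = exp(-r*dt) * [p * V(k+1, i) + (1-p) * V(k+1, i+1)].
  V(3,0) = exp(-r*dt) * [p*2.526623 + (1-p)*0.908134] = 1.621230
  V(3,1) = exp(-r*dt) * [p*0.908134 + (1-p)*0.020000] = 0.422299
  V(3,2) = exp(-r*dt) * [p*0.020000 + (1-p)*0.000000] = 0.009070
  V(3,3) = exp(-r*dt) * [p*0.000000 + (1-p)*0.000000] = 0.000000
  V(2,0) = exp(-r*dt) * [p*1.621230 + (1-p)*0.422299] = 0.956296
  V(2,1) = exp(-r*dt) * [p*0.422299 + (1-p)*0.009070] = 0.196256
  V(2,2) = exp(-r*dt) * [p*0.009070 + (1-p)*0.000000] = 0.004113
  V(1,0) = exp(-r*dt) * [p*0.956296 + (1-p)*0.196256] = 0.536415
  V(1,1) = exp(-r*dt) * [p*0.196256 + (1-p)*0.004113] = 0.091153
  V(0,0) = exp(-r*dt) * [p*0.536415 + (1-p)*0.091153] = 0.290980

Answer: Price = V(0,0) = 0.2910


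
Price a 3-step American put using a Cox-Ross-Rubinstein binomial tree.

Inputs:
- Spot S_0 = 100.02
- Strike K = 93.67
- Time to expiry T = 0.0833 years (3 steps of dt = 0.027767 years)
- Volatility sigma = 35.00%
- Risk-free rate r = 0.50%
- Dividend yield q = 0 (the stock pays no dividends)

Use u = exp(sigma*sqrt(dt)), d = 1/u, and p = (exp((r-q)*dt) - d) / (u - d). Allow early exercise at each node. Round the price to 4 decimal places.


dt = T/N = 0.027767
u = exp(sigma*sqrt(dt)) = 1.060056; d = 1/u = 0.943346
p = (exp((r-q)*dt) - d) / (u - d) = 0.486613
Discount per step: exp(-r*dt) = 0.999861
Stock lattice S(k, i) with i counting down-moves:
  k=0: S(0,0) = 100.0200
  k=1: S(1,0) = 106.0268; S(1,1) = 94.3535
  k=2: S(2,0) = 112.3943; S(2,1) = 100.0200; S(2,2) = 89.0081
  k=3: S(3,0) = 119.1443; S(3,1) = 106.0268; S(3,2) = 94.3535; S(3,3) = 83.9654
Terminal payoffs V(N, i) = max(K - S_T, 0):
  V(3,0) = 0.000000; V(3,1) = 0.000000; V(3,2) = 0.000000; V(3,3) = 9.704570
Backward induction: V(k, i) = exp(-r*dt) * [p * V(k+1, i) + (1-p) * V(k+1, i+1)]; then take max(V_cont, immediate exercise) for American.
  V(2,0) = exp(-r*dt) * [p*0.000000 + (1-p)*0.000000] = 0.000000; exercise = 0.000000; V(2,0) = max -> 0.000000
  V(2,1) = exp(-r*dt) * [p*0.000000 + (1-p)*0.000000] = 0.000000; exercise = 0.000000; V(2,1) = max -> 0.000000
  V(2,2) = exp(-r*dt) * [p*0.000000 + (1-p)*9.704570] = 4.981505; exercise = 4.661948; V(2,2) = max -> 4.981505
  V(1,0) = exp(-r*dt) * [p*0.000000 + (1-p)*0.000000] = 0.000000; exercise = 0.000000; V(1,0) = max -> 0.000000
  V(1,1) = exp(-r*dt) * [p*0.000000 + (1-p)*4.981505] = 2.557083; exercise = 0.000000; V(1,1) = max -> 2.557083
  V(0,0) = exp(-r*dt) * [p*0.000000 + (1-p)*2.557083] = 1.312590; exercise = 0.000000; V(0,0) = max -> 1.312590

Answer: Price = V(0,0) = 1.3126


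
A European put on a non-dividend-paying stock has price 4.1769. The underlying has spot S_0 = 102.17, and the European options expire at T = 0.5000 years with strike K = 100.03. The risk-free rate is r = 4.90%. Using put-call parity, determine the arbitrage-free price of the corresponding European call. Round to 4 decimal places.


Put-call parity: C - P = S_0 * exp(-qT) - K * exp(-rT).
S_0 * exp(-qT) = 102.1700 * 1.00000000 = 102.17000000
K * exp(-rT) = 100.0300 * 0.97579769 = 97.60904282
C = P + S*exp(-qT) - K*exp(-rT)
C = 4.1769 + 102.17000000 - 97.60904282 = 8.7379

Answer: Call price = 8.7379


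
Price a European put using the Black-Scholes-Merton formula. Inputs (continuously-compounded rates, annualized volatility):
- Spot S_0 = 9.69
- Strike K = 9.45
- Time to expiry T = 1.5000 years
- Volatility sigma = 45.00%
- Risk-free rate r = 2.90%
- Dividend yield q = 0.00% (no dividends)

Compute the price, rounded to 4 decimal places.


Answer: Price = 1.7284

Derivation:
d1 = (ln(S/K) + (r - q + 0.5*sigma^2) * T) / (sigma * sqrt(T)) = 0.40000110
d2 = d1 - sigma * sqrt(T) = -0.15113409
exp(-rT) = 0.95743255; exp(-qT) = 1.00000000
P = K * exp(-rT) * N(-d2) - S_0 * exp(-qT) * N(-d1)
N(-d1) = 0.34457785; N(-d2) = 0.56006503
P = 9.4500 * 0.95743255 * 0.56006503 - 9.6900 * 1.00000000 * 0.34457785 = 1.7284


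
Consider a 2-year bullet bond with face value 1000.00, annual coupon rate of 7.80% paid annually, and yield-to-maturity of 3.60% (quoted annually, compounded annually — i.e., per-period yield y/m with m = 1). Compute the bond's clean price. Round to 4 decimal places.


Answer: Price = 1079.6723

Derivation:
Coupon per period c = face * coupon_rate / m = 78.000000
Periods per year m = 1; per-period yield y/m = 0.036000
Number of cashflows N = 2
Cashflows (t years, CF_t, discount factor 1/(1+y/m)^(m*t), PV):
  t = 1.0000: CF_t = 78.000000, DF = 0.965251, PV = 75.289575
  t = 2.0000: CF_t = 1078.000000, DF = 0.931709, PV = 1004.382761
Price P = sum_t PV_t = 1079.672336


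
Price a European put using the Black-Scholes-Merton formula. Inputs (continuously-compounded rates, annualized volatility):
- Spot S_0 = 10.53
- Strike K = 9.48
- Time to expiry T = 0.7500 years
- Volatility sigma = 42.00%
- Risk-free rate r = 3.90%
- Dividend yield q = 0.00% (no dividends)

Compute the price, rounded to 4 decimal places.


d1 = (ln(S/K) + (r - q + 0.5*sigma^2) * T) / (sigma * sqrt(T)) = 0.55107811
d2 = d1 - sigma * sqrt(T) = 0.18734744
exp(-rT) = 0.97117364; exp(-qT) = 1.00000000
P = K * exp(-rT) * N(-d2) - S_0 * exp(-qT) * N(-d1)
N(-d1) = 0.29079007; N(-d2) = 0.42569411
P = 9.4800 * 0.97117364 * 0.42569411 - 10.5300 * 1.00000000 * 0.29079007 = 0.8572

Answer: Price = 0.8572


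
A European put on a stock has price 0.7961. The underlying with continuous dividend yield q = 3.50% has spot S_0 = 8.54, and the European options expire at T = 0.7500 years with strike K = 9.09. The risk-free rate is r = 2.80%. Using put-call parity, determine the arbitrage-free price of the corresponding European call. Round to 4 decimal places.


Answer: Call price = 0.2137

Derivation:
Put-call parity: C - P = S_0 * exp(-qT) - K * exp(-rT).
S_0 * exp(-qT) = 8.5400 * 0.97409154 = 8.31874172
K * exp(-rT) = 9.0900 * 0.97921896 = 8.90110039
C = P + S*exp(-qT) - K*exp(-rT)
C = 0.7961 + 8.31874172 - 8.90110039 = 0.2137


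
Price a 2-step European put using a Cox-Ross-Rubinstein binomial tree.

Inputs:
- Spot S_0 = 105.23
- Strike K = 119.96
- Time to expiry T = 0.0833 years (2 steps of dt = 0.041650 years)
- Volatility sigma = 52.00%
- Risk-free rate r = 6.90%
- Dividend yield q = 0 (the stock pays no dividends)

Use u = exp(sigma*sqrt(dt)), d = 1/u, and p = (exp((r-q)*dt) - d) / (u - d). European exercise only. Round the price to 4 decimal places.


dt = T/N = 0.041650
u = exp(sigma*sqrt(dt)) = 1.111959; d = 1/u = 0.899314
p = (exp((r-q)*dt) - d) / (u - d) = 0.487028
Discount per step: exp(-r*dt) = 0.997130
Stock lattice S(k, i) with i counting down-moves:
  k=0: S(0,0) = 105.2300
  k=1: S(1,0) = 117.0114; S(1,1) = 94.6348
  k=2: S(2,0) = 130.1119; S(2,1) = 105.2300; S(2,2) = 85.1064
Terminal payoffs V(N, i) = max(K - S_T, 0):
  V(2,0) = 0.000000; V(2,1) = 14.730000; V(2,2) = 34.853639
Backward induction: V(k, i) = exp(-r*dt) * [p * V(k+1, i) + (1-p) * V(k+1, i+1)].
  V(1,0) = exp(-r*dt) * [p*0.000000 + (1-p)*14.730000] = 7.534390
  V(1,1) = exp(-r*dt) * [p*14.730000 + (1-p)*34.853639] = 24.980964
  V(0,0) = exp(-r*dt) * [p*7.534390 + (1-p)*24.980964] = 16.436685

Answer: Price = V(0,0) = 16.4367


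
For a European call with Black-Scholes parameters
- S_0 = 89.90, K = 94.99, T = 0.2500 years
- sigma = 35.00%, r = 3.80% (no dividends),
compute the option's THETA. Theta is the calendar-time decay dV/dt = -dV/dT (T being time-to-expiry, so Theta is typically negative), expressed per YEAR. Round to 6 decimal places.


d1 = -0.1729210367; d2 = -0.3479210367
phi(d1) = 0.3930221232; exp(-qT) = 1.0000000000; exp(-rT) = 0.9905449824
Theta = -S*exp(-qT)*phi(d1)*sigma/(2*sqrt(T)) - r*K*exp(-rT)*N(d2) + q*S*exp(-qT)*N(d1)
N(d1) = 0.4313567479; N(d2) = 0.3639497431; sqrt(T) = 0.5000000000
Term 1 = -89.9000 * 1.0000000000 * 0.3930221232 * 0.3500 / (2 * 0.5000000000) = -12.3664411065
Term 2 = -0.0380 * 94.9900 * 0.9905449824 * 0.3639497431 = -1.3012990234
Term 3 = 0 (no dividend yield, q = 0)
Theta = -12.3664411065 + (-1.3012990234) + (0.0000000000) = -13.667740

Answer: Theta = -13.667740


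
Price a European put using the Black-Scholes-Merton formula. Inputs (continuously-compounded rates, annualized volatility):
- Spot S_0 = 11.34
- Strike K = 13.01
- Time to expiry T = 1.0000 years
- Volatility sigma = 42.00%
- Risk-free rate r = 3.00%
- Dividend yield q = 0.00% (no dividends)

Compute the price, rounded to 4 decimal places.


Answer: Price = 2.6996

Derivation:
d1 = (ln(S/K) + (r - q + 0.5*sigma^2) * T) / (sigma * sqrt(T)) = -0.04567141
d2 = d1 - sigma * sqrt(T) = -0.46567141
exp(-rT) = 0.97044553; exp(-qT) = 1.00000000
P = K * exp(-rT) * N(-d2) - S_0 * exp(-qT) * N(-d1)
N(-d1) = 0.51821393; N(-d2) = 0.67927464
P = 13.0100 * 0.97044553 * 0.67927464 - 11.3400 * 1.00000000 * 0.51821393 = 2.6996


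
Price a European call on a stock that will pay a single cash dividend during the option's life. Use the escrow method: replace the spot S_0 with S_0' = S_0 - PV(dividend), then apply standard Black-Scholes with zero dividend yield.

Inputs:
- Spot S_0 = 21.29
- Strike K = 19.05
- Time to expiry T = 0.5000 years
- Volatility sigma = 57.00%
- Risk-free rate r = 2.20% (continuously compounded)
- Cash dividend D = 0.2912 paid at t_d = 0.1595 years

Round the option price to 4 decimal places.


Answer: Price = 4.3735

Derivation:
PV(D) = D * exp(-r * t_d) = 0.2912 * 0.99649715 = 0.29017997
S_0' = S_0 - PV(D) = 21.2900 - 0.29017997 = 20.99982003
d1 = (ln(S_0'/K) + (r + sigma^2/2)*T) / (sigma*sqrt(T)) = 0.47059015
d2 = d1 - sigma*sqrt(T) = 0.06753928
exp(-rT) = 0.98906028
N(d1) = 0.68103328; N(d2) = 0.52692380
C = S_0' * N(d1) - K * exp(-rT) * N(d2) = 20.99982003 * 0.68103328 - 19.0500 * 0.98906028 * 0.52692380 = 4.3735


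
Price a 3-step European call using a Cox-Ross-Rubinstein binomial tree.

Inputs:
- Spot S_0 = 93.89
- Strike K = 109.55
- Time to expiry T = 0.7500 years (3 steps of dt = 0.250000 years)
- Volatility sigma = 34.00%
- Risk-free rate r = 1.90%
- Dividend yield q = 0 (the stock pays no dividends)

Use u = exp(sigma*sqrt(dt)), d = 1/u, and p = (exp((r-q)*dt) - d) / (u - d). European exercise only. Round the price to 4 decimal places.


Answer: Price = V(0,0) = 5.4419

Derivation:
dt = T/N = 0.250000
u = exp(sigma*sqrt(dt)) = 1.185305; d = 1/u = 0.843665
p = (exp((r-q)*dt) - d) / (u - d) = 0.471539
Discount per step: exp(-r*dt) = 0.995261
Stock lattice S(k, i) with i counting down-moves:
  k=0: S(0,0) = 93.8900
  k=1: S(1,0) = 111.2883; S(1,1) = 79.2117
  k=2: S(2,0) = 131.9105; S(2,1) = 93.8900; S(2,2) = 66.8281
  k=3: S(3,0) = 156.3542; S(3,1) = 111.2883; S(3,2) = 79.2117; S(3,3) = 56.3805
Terminal payoffs V(N, i) = max(S_T - K, 0):
  V(3,0) = 46.804190; V(3,1) = 1.738272; V(3,2) = 0.000000; V(3,3) = 0.000000
Backward induction: V(k, i) = exp(-r*dt) * [p * V(k+1, i) + (1-p) * V(k+1, i+1)].
  V(2,0) = exp(-r*dt) * [p*46.804190 + (1-p)*1.738272] = 22.879658
  V(2,1) = exp(-r*dt) * [p*1.738272 + (1-p)*0.000000] = 0.815779
  V(2,2) = exp(-r*dt) * [p*0.000000 + (1-p)*0.000000] = 0.000000
  V(1,0) = exp(-r*dt) * [p*22.879658 + (1-p)*0.815779] = 11.166583
  V(1,1) = exp(-r*dt) * [p*0.815779 + (1-p)*0.000000] = 0.382848
  V(0,0) = exp(-r*dt) * [p*11.166583 + (1-p)*0.382848] = 5.441886


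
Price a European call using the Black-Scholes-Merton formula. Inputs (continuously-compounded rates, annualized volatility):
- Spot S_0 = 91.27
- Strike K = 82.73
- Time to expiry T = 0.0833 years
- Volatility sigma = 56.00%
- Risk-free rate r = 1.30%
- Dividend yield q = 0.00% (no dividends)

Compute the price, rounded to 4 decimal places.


Answer: Price = 10.9377

Derivation:
d1 = (ln(S/K) + (r - q + 0.5*sigma^2) * T) / (sigma * sqrt(T)) = 0.69533598
d2 = d1 - sigma * sqrt(T) = 0.53371024
exp(-rT) = 0.99891769; exp(-qT) = 1.00000000
C = S_0 * exp(-qT) * N(d1) - K * exp(-rT) * N(d2)
N(d1) = 0.75657762; N(d2) = 0.70322899
C = 91.2700 * 1.00000000 * 0.75657762 - 82.7300 * 0.99891769 * 0.70322899 = 10.9377


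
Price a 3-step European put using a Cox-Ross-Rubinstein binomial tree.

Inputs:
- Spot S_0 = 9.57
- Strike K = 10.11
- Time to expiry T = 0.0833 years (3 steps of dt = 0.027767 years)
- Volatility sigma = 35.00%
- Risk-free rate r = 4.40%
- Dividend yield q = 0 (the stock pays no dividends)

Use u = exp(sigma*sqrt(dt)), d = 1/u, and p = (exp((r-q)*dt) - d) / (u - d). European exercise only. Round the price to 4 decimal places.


Answer: Price = V(0,0) = 0.6726

Derivation:
dt = T/N = 0.027767
u = exp(sigma*sqrt(dt)) = 1.060056; d = 1/u = 0.943346
p = (exp((r-q)*dt) - d) / (u - d) = 0.495898
Discount per step: exp(-r*dt) = 0.998779
Stock lattice S(k, i) with i counting down-moves:
  k=0: S(0,0) = 9.5700
  k=1: S(1,0) = 10.1447; S(1,1) = 9.0278
  k=2: S(2,0) = 10.7540; S(2,1) = 9.5700; S(2,2) = 8.5164
  k=3: S(3,0) = 11.3998; S(3,1) = 10.1447; S(3,2) = 9.0278; S(3,3) = 8.0339
Terminal payoffs V(N, i) = max(K - S_T, 0):
  V(3,0) = 0.000000; V(3,1) = 0.000000; V(3,2) = 1.082174; V(3,3) = 2.076115
Backward induction: V(k, i) = exp(-r*dt) * [p * V(k+1, i) + (1-p) * V(k+1, i+1)].
  V(2,0) = exp(-r*dt) * [p*0.000000 + (1-p)*0.000000] = 0.000000
  V(2,1) = exp(-r*dt) * [p*0.000000 + (1-p)*1.082174] = 0.544860
  V(2,2) = exp(-r*dt) * [p*1.082174 + (1-p)*2.076115] = 1.581289
  V(1,0) = exp(-r*dt) * [p*0.000000 + (1-p)*0.544860] = 0.274329
  V(1,1) = exp(-r*dt) * [p*0.544860 + (1-p)*1.581289] = 1.066022
  V(0,0) = exp(-r*dt) * [p*0.274329 + (1-p)*1.066022] = 0.672601


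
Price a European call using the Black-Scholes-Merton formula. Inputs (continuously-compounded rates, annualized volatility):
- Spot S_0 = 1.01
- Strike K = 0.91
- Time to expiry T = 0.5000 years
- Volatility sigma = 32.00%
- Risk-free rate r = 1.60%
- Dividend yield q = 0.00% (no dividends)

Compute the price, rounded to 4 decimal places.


Answer: Price = 0.1501

Derivation:
d1 = (ln(S/K) + (r - q + 0.5*sigma^2) * T) / (sigma * sqrt(T)) = 0.60926535
d2 = d1 - sigma * sqrt(T) = 0.38299118
exp(-rT) = 0.99203191; exp(-qT) = 1.00000000
C = S_0 * exp(-qT) * N(d1) - K * exp(-rT) * N(d2)
N(d1) = 0.72882571; N(d2) = 0.64913685
C = 1.0100 * 1.00000000 * 0.72882571 - 0.9100 * 0.99203191 * 0.64913685 = 0.1501


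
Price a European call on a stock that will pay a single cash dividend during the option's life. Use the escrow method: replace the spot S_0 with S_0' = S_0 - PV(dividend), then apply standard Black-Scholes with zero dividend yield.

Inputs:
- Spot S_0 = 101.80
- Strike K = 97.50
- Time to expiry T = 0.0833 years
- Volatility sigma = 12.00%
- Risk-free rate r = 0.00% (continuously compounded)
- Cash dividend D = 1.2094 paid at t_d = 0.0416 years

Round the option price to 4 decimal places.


Answer: Price = 3.4344

Derivation:
PV(D) = D * exp(-r * t_d) = 1.2094 * 1.00000000 = 1.20940000
S_0' = S_0 - PV(D) = 101.8000 - 1.20940000 = 100.59060000
d1 = (ln(S_0'/K) + (r + sigma^2/2)*T) / (sigma*sqrt(T)) = 0.91834948
d2 = d1 - sigma*sqrt(T) = 0.88371539
exp(-rT) = 1.00000000
N(d1) = 0.82078203; N(d2) = 0.81157506
C = S_0' * N(d1) - K * exp(-rT) * N(d2) = 100.59060000 * 0.82078203 - 97.5000 * 1.00000000 * 0.81157506 = 3.4344


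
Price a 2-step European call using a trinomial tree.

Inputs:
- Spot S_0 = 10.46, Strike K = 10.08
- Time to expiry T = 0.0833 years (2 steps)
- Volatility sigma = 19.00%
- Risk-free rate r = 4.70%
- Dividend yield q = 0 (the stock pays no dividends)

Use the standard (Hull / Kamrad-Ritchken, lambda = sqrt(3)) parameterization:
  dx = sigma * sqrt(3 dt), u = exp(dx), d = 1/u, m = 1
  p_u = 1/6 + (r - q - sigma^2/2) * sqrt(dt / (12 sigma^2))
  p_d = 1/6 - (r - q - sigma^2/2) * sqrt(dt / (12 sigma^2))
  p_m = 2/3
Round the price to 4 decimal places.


dt = T/N = 0.041650; dx = sigma*sqrt(3*dt) = 0.067162
u = exp(dx) = 1.069468; d = 1/u = 0.935044
p_u = 0.175643, p_m = 0.666667, p_d = 0.157690
Discount per step: exp(-r*dt) = 0.998044
Stock lattice S(k, j) with j the centered position index:
  k=0: S(0,+0) = 10.4600
  k=1: S(1,-1) = 9.7806; S(1,+0) = 10.4600; S(1,+1) = 11.1866
  k=2: S(2,-2) = 9.1453; S(2,-1) = 9.7806; S(2,+0) = 10.4600; S(2,+1) = 11.1866; S(2,+2) = 11.9638
Terminal payoffs V(N, j) = max(S_T - K, 0):
  V(2,-2) = 0.000000; V(2,-1) = 0.000000; V(2,+0) = 0.380000; V(2,+1) = 1.106640; V(2,+2) = 1.883758
Backward induction: V(k, j) = exp(-r*dt) * [p_u * V(k+1, j+1) + p_m * V(k+1, j) + p_d * V(k+1, j-1)]
  V(1,-1) = exp(-r*dt) * [p_u*0.380000 + p_m*0.000000 + p_d*0.000000] = 0.066614
  V(1,+0) = exp(-r*dt) * [p_u*1.106640 + p_m*0.380000 + p_d*0.000000] = 0.446832
  V(1,+1) = exp(-r*dt) * [p_u*1.883758 + p_m*1.106640 + p_d*0.380000] = 1.126344
  V(0,+0) = exp(-r*dt) * [p_u*1.126344 + p_m*0.446832 + p_d*0.066614] = 0.505237

Answer: Price = V(0,0) = 0.5052


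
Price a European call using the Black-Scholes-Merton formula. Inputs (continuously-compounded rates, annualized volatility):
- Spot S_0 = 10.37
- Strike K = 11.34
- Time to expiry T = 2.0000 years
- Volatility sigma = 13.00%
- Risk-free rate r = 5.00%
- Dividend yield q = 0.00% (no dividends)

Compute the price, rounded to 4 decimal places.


Answer: Price = 0.8113

Derivation:
d1 = (ln(S/K) + (r - q + 0.5*sigma^2) * T) / (sigma * sqrt(T)) = 0.14947543
d2 = d1 - sigma * sqrt(T) = -0.03437233
exp(-rT) = 0.90483742; exp(-qT) = 1.00000000
C = S_0 * exp(-qT) * N(d1) - K * exp(-rT) * N(d2)
N(d1) = 0.55941075; N(d2) = 0.48629012
C = 10.3700 * 1.00000000 * 0.55941075 - 11.3400 * 0.90483742 * 0.48629012 = 0.8113


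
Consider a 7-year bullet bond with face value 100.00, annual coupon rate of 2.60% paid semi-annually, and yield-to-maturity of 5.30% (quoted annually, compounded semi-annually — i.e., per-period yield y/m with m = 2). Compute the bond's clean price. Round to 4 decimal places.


Coupon per period c = face * coupon_rate / m = 1.300000
Periods per year m = 2; per-period yield y/m = 0.026500
Number of cashflows N = 14
Cashflows (t years, CF_t, discount factor 1/(1+y/m)^(m*t), PV):
  t = 0.5000: CF_t = 1.300000, DF = 0.974184, PV = 1.266439
  t = 1.0000: CF_t = 1.300000, DF = 0.949035, PV = 1.233745
  t = 1.5000: CF_t = 1.300000, DF = 0.924535, PV = 1.201895
  t = 2.0000: CF_t = 1.300000, DF = 0.900667, PV = 1.170867
  t = 2.5000: CF_t = 1.300000, DF = 0.877415, PV = 1.140640
  t = 3.0000: CF_t = 1.300000, DF = 0.854764, PV = 1.111193
  t = 3.5000: CF_t = 1.300000, DF = 0.832698, PV = 1.082507
  t = 4.0000: CF_t = 1.300000, DF = 0.811201, PV = 1.054561
  t = 4.5000: CF_t = 1.300000, DF = 0.790259, PV = 1.027337
  t = 5.0000: CF_t = 1.300000, DF = 0.769858, PV = 1.000815
  t = 5.5000: CF_t = 1.300000, DF = 0.749983, PV = 0.974978
  t = 6.0000: CF_t = 1.300000, DF = 0.730622, PV = 0.949808
  t = 6.5000: CF_t = 1.300000, DF = 0.711760, PV = 0.925288
  t = 7.0000: CF_t = 101.300000, DF = 0.693385, PV = 70.239934
Price P = sum_t PV_t = 84.380007

Answer: Price = 84.3800


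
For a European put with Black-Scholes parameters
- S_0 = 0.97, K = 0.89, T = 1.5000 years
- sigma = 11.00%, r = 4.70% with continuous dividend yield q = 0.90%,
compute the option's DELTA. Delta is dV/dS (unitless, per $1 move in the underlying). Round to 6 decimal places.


Answer: Delta = -0.127638

Derivation:
d1 = 1.1293603214; d2 = 0.9946383855
phi(d1) = 0.2108378549; exp(-qT) = 0.9865907163; exp(-rT) = 0.9319277395
N(-d1) = 0.1293729320
Delta = -exp(-qT) * N(-d1) = -0.9865907163 * 0.1293729320 = -0.127638


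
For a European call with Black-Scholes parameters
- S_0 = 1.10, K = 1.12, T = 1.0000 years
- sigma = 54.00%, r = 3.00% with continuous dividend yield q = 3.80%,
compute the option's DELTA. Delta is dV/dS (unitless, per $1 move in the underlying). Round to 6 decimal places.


Answer: Delta = 0.565856

Derivation:
d1 = 0.2218175824; d2 = -0.3181824176
phi(d1) = 0.3892474368; exp(-qT) = 0.9627129409; exp(-rT) = 0.9704455335
N(d1) = 0.5877720542
Delta = exp(-qT) * N(d1) = 0.9627129409 * 0.5877720542 = 0.565856


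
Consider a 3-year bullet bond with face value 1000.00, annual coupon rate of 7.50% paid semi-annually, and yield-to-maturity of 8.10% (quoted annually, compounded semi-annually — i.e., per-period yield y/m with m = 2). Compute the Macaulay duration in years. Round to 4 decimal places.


Coupon per period c = face * coupon_rate / m = 37.500000
Periods per year m = 2; per-period yield y/m = 0.040500
Number of cashflows N = 6
Cashflows (t years, CF_t, discount factor 1/(1+y/m)^(m*t), PV):
  t = 0.5000: CF_t = 37.500000, DF = 0.961076, PV = 36.040365
  t = 1.0000: CF_t = 37.500000, DF = 0.923668, PV = 34.637545
  t = 1.5000: CF_t = 37.500000, DF = 0.887715, PV = 33.289327
  t = 2.0000: CF_t = 37.500000, DF = 0.853162, PV = 31.993587
  t = 2.5000: CF_t = 37.500000, DF = 0.819954, PV = 30.748281
  t = 3.0000: CF_t = 1037.500000, DF = 0.788039, PV = 817.590051
Price P = sum_t PV_t = 984.299156
Macaulay numerator sum_t t * PV_t:
  t * PV_t at t = 0.5000: 18.020183
  t * PV_t at t = 1.0000: 34.637545
  t * PV_t at t = 1.5000: 49.933990
  t * PV_t at t = 2.0000: 63.987173
  t * PV_t at t = 2.5000: 76.870703
  t * PV_t at t = 3.0000: 2452.770153
Macaulay duration D = (sum_t t * PV_t) / P = 2696.219747 / 984.299156 = 2.739228

Answer: Macaulay duration = 2.7392 years


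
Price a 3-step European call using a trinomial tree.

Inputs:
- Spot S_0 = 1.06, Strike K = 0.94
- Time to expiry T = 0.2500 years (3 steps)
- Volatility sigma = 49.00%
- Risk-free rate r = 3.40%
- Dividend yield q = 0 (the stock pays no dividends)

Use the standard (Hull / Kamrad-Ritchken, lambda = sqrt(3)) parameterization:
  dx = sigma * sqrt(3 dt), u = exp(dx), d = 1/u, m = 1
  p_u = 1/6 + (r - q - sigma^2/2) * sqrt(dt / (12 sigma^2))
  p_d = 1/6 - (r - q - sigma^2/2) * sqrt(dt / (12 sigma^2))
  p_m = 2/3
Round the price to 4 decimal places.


dt = T/N = 0.083333; dx = sigma*sqrt(3*dt) = 0.245000
u = exp(dx) = 1.277621; d = 1/u = 0.782705
p_u = 0.152032, p_m = 0.666667, p_d = 0.181301
Discount per step: exp(-r*dt) = 0.997171
Stock lattice S(k, j) with j the centered position index:
  k=0: S(0,+0) = 1.0600
  k=1: S(1,-1) = 0.8297; S(1,+0) = 1.0600; S(1,+1) = 1.3543
  k=2: S(2,-2) = 0.6494; S(2,-1) = 0.8297; S(2,+0) = 1.0600; S(2,+1) = 1.3543; S(2,+2) = 1.7303
  k=3: S(3,-3) = 0.5083; S(3,-2) = 0.6494; S(3,-1) = 0.8297; S(3,+0) = 1.0600; S(3,+1) = 1.3543; S(3,+2) = 1.7303; S(3,+3) = 2.2106
Terminal payoffs V(N, j) = max(S_T - K, 0):
  V(3,-3) = 0.000000; V(3,-2) = 0.000000; V(3,-1) = 0.000000; V(3,+0) = 0.120000; V(3,+1) = 0.414279; V(3,+2) = 0.790255; V(3,+3) = 1.270611
Backward induction: V(k, j) = exp(-r*dt) * [p_u * V(k+1, j+1) + p_m * V(k+1, j) + p_d * V(k+1, j-1)]
  V(2,-2) = exp(-r*dt) * [p_u*0.000000 + p_m*0.000000 + p_d*0.000000] = 0.000000
  V(2,-1) = exp(-r*dt) * [p_u*0.120000 + p_m*0.000000 + p_d*0.000000] = 0.018192
  V(2,+0) = exp(-r*dt) * [p_u*0.414279 + p_m*0.120000 + p_d*0.000000] = 0.142579
  V(2,+1) = exp(-r*dt) * [p_u*0.790255 + p_m*0.414279 + p_d*0.120000] = 0.416903
  V(2,+2) = exp(-r*dt) * [p_u*1.270611 + p_m*0.790255 + p_d*0.414279] = 0.792870
  V(1,-1) = exp(-r*dt) * [p_u*0.142579 + p_m*0.018192 + p_d*0.000000] = 0.033709
  V(1,+0) = exp(-r*dt) * [p_u*0.416903 + p_m*0.142579 + p_d*0.018192] = 0.161276
  V(1,+1) = exp(-r*dt) * [p_u*0.792870 + p_m*0.416903 + p_d*0.142579] = 0.423127
  V(0,+0) = exp(-r*dt) * [p_u*0.423127 + p_m*0.161276 + p_d*0.033709] = 0.177454

Answer: Price = V(0,0) = 0.1775


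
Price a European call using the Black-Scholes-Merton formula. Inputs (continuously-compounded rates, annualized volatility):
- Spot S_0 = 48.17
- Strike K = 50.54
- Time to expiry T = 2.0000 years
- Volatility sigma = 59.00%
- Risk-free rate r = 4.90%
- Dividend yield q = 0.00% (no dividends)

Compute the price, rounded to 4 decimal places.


d1 = (ln(S/K) + (r - q + 0.5*sigma^2) * T) / (sigma * sqrt(T)) = 0.47708293
d2 = d1 - sigma * sqrt(T) = -0.35730307
exp(-rT) = 0.90664890; exp(-qT) = 1.00000000
C = S_0 * exp(-qT) * N(d1) - K * exp(-rT) * N(d2)
N(d1) = 0.68334847; N(d2) = 0.36043247
C = 48.1700 * 1.00000000 * 0.68334847 - 50.5400 * 0.90664890 * 0.36043247 = 16.4011

Answer: Price = 16.4011


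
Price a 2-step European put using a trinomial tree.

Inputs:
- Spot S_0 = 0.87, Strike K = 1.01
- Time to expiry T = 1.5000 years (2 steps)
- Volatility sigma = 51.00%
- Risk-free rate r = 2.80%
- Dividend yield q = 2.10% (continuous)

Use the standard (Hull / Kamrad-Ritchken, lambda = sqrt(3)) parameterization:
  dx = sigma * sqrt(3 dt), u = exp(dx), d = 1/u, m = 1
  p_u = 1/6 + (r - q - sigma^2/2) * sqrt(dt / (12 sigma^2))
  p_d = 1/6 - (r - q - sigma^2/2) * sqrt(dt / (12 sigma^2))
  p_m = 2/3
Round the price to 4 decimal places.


Answer: Price = V(0,0) = 0.2824

Derivation:
dt = T/N = 0.750000; dx = sigma*sqrt(3*dt) = 0.765000
u = exp(dx) = 2.148994; d = 1/u = 0.465334
p_u = 0.106348, p_m = 0.666667, p_d = 0.226985
Discount per step: exp(-r*dt) = 0.979219
Stock lattice S(k, j) with j the centered position index:
  k=0: S(0,+0) = 0.8700
  k=1: S(1,-1) = 0.4048; S(1,+0) = 0.8700; S(1,+1) = 1.8696
  k=2: S(2,-2) = 0.1884; S(2,-1) = 0.4048; S(2,+0) = 0.8700; S(2,+1) = 1.8696; S(2,+2) = 4.0178
Terminal payoffs V(N, j) = max(K - S_T, 0):
  V(2,-2) = 0.821614; V(2,-1) = 0.605159; V(2,+0) = 0.140000; V(2,+1) = 0.000000; V(2,+2) = 0.000000
Backward induction: V(k, j) = exp(-r*dt) * [p_u * V(k+1, j+1) + p_m * V(k+1, j) + p_d * V(k+1, j-1)]
  V(1,-1) = exp(-r*dt) * [p_u*0.140000 + p_m*0.605159 + p_d*0.821614] = 0.592254
  V(1,+0) = exp(-r*dt) * [p_u*0.000000 + p_m*0.140000 + p_d*0.605159] = 0.225902
  V(1,+1) = exp(-r*dt) * [p_u*0.000000 + p_m*0.000000 + p_d*0.140000] = 0.031118
  V(0,+0) = exp(-r*dt) * [p_u*0.031118 + p_m*0.225902 + p_d*0.592254] = 0.282351


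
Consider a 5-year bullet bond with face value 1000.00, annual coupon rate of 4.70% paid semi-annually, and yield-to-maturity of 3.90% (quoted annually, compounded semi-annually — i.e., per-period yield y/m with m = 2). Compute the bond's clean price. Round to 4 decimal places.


Coupon per period c = face * coupon_rate / m = 23.500000
Periods per year m = 2; per-period yield y/m = 0.019500
Number of cashflows N = 10
Cashflows (t years, CF_t, discount factor 1/(1+y/m)^(m*t), PV):
  t = 0.5000: CF_t = 23.500000, DF = 0.980873, PV = 23.050515
  t = 1.0000: CF_t = 23.500000, DF = 0.962112, PV = 22.609627
  t = 1.5000: CF_t = 23.500000, DF = 0.943709, PV = 22.177172
  t = 2.0000: CF_t = 23.500000, DF = 0.925659, PV = 21.752989
  t = 2.5000: CF_t = 23.500000, DF = 0.907954, PV = 21.336919
  t = 3.0000: CF_t = 23.500000, DF = 0.890588, PV = 20.928807
  t = 3.5000: CF_t = 23.500000, DF = 0.873553, PV = 20.528502
  t = 4.0000: CF_t = 23.500000, DF = 0.856845, PV = 20.135853
  t = 4.5000: CF_t = 23.500000, DF = 0.840456, PV = 19.750714
  t = 5.0000: CF_t = 1023.500000, DF = 0.824380, PV = 843.753419
Price P = sum_t PV_t = 1036.024517

Answer: Price = 1036.0245
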